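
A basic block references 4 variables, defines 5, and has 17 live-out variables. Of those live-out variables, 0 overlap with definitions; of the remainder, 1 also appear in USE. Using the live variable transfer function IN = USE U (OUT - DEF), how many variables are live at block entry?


OUT - DEF: 17 - 0 = 17
|IN| = |USE| + |OUT - DEF| - |USE ∩ (OUT - DEF)| = 4 + 17 - 1 = 20

20


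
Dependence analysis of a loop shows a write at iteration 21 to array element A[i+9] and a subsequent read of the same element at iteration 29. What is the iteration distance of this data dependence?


Distance = read iteration - write iteration
= 29 - 21 = 8

8


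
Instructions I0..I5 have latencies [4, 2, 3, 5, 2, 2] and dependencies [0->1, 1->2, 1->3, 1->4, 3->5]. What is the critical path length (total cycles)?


Compute longest path through dependency graph: dist(Ik) = max over predecessors of dist + latency(Ik).
dist(I0) = latency 4 = 4
dist(I1) = dist(I0) + 2 = 4 + 2 = 6
dist(I2) = dist(I1) + 3 = 6 + 3 = 9
dist(I3) = dist(I1) + 5 = 6 + 5 = 11
dist(I4) = dist(I1) + 2 = 6 + 2 = 8
dist(I5) = dist(I3) + 2 = 11 + 2 = 13
Critical path = max dist = 13

13


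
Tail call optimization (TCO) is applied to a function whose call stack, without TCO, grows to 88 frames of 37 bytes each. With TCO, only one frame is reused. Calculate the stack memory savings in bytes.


Without TCO: 88 * 37 = 3256 bytes
With TCO: reuse 1 frame = 37 bytes
Savings = 3256 - 37 = 3219

3219


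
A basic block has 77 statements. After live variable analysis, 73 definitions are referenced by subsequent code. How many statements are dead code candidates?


Dead code = total statements - live definitions
= 77 - 73 = 4

4


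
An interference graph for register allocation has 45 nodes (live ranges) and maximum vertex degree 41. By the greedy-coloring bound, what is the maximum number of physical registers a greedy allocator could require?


Greedy coloring never needs more than (max_degree + 1) colors: when coloring a vertex, at most max_degree neighbors are already colored.
Upper bound = 41 + 1 = 42

42


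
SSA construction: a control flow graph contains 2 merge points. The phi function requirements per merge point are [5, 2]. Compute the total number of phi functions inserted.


Total phi functions = sum of phi functions at each join node
= 5 + 2 = 7

7


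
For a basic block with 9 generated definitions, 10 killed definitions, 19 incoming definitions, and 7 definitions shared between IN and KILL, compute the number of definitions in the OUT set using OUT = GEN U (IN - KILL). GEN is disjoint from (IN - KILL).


IN - KILL: 19 - 7 = 12 surviving definitions
OUT = GEN + surviving = 9 + 12 = 21

21


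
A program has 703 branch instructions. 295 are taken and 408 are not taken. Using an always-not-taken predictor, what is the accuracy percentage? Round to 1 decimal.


Predictor: always-not-taken
Correct predictions = 408
Accuracy = 408 / 703 * 100 = 58.0%

58.0


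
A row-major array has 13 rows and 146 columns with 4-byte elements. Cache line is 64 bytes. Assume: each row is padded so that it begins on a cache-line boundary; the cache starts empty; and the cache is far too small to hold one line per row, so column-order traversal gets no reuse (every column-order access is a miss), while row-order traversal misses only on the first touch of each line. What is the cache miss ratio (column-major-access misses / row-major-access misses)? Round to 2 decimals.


Each row occupies 146 * 4 = 584 bytes and starts on a line boundary, so it spans ceil(584 / 64) = 10 cache lines.
Row-major traversal misses (one per line touched): 13 * ceil(146 * 4 / 64) = 130
Column-major traversal misses (no reuse, every access misses): 13 * 146 = 1898
Ratio = 1898 / 130 = 14.6

14.6


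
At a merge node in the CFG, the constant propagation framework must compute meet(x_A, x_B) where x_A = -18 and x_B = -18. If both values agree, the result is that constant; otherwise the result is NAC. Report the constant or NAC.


Meet operation: if both paths give the same constant, result is that constant; if they differ, result is NAC (not-a-constant).
Path A: -18, Path B: -18 -> equal
Result: constant -> -18

-18


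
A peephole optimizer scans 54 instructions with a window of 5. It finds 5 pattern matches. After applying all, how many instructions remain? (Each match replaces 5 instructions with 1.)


Each match removes 4 instructions.
Total removed = 5 * 4 = 20
Remaining = 54 - 20 = 34

34


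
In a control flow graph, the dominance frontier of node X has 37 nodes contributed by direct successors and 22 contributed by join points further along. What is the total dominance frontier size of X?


DF(X) = direct successor contributions + join point contributions
= 37 + 22 = 59

59


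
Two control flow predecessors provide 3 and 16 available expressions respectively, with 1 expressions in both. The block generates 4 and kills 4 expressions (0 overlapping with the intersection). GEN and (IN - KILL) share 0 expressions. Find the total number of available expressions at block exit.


IN = intersection of predecessors = 1
IN - KILL = 1 - 0 = 1
|OUT| = |GEN| + |IN - KILL| - |GEN ∩ (IN - KILL)| = 4 + 1 - 0 = 5

5


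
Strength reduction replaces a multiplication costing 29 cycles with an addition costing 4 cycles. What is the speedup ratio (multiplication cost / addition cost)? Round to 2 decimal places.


Ratio = mult_cost / add_cost = 29 / 4 = 7.25

7.25


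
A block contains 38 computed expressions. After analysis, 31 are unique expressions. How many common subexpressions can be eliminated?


CSE count = total expressions - unique expressions
= 38 - 31 = 7

7


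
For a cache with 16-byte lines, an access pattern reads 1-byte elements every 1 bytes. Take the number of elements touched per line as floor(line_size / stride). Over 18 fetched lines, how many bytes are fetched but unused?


Elements per line = floor(16 / 1) = 16
Bytes used per line = 16 * 1 = 16
Wasted per line = 16 - 16 = 0
Total wasted = 0 * 18 = 0

0


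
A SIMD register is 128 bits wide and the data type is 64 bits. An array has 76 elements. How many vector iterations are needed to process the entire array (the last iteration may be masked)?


Width = 128 / 64 = 2 elements per vector op
Iterations = ceil(76 / 2) = 38

38


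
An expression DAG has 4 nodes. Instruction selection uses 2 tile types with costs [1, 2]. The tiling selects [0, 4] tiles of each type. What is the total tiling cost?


Total cost = sum(count_i * cost_i)
= 0*1 + 4*2
= 8

8


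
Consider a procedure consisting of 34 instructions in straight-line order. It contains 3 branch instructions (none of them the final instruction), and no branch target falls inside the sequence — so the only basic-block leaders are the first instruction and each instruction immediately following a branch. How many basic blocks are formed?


With no in-sequence branch targets, the leaders are the first instruction plus the instruction after each branch.
Number of basic blocks = branches + 1
= 3 + 1 = 4

4


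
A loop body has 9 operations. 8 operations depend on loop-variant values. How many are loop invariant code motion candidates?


Invariant candidates = total - loop-dependent
= 9 - 8 = 1

1


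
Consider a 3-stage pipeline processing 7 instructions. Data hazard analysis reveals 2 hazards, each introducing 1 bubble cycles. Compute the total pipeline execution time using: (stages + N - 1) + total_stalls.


Base cycles = 3 + 7 - 1 = 9
Total stalls = 2 * 1 = 2
Total = 9 + 2 = 11

11


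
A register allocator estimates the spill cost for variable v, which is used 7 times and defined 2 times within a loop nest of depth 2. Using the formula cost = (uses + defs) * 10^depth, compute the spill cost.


uses + defs = 7 + 2 = 9
10^2 = 100
Spill cost = 9 * 100 = 900

900


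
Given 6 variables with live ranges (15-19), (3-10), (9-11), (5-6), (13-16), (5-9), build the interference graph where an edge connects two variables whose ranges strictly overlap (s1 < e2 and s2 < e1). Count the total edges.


Check all pairs for overlapping intervals.
Two intervals (s1,e1) and (s2,e2) overlap if s1 < e2 and s2 < e1.
v0 (15-19) vs v1..v5: overlaps v4 -> 1
v1 (3-10) vs v2..v5: overlaps v2, v3, v5 -> 3
v2 (9-11) vs v3..v5: overlaps none -> 0
v3 (5-6) vs v4..v5: overlaps v5 -> 1
v4 (13-16) vs v5: overlaps none -> 0
Total overlapping pairs = 1 + 3 + 0 + 1 + 0 = 5

5


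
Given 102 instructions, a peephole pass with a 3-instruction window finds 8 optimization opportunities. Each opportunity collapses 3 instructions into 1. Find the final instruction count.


Each match removes 2 instructions.
Total removed = 8 * 2 = 16
Remaining = 102 - 16 = 86

86


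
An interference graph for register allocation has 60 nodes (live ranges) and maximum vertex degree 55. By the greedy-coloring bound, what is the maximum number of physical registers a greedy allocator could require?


Greedy coloring never needs more than (max_degree + 1) colors: when coloring a vertex, at most max_degree neighbors are already colored.
Upper bound = 55 + 1 = 56

56


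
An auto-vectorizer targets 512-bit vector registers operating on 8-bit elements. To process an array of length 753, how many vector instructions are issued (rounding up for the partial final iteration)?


Width = 512 / 8 = 64 elements per vector op
Iterations = ceil(753 / 64) = 12

12


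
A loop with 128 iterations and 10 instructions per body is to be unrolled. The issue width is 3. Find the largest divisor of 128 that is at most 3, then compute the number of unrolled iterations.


Largest divisor of 128 <= 3 is 2
New iterations = 128 / 2 = 64

64


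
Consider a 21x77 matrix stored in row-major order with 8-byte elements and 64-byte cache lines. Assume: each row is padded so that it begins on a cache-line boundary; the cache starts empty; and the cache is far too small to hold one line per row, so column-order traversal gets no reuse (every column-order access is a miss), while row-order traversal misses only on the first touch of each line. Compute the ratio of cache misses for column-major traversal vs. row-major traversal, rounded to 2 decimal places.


Each row occupies 77 * 8 = 616 bytes and starts on a line boundary, so it spans ceil(616 / 64) = 10 cache lines.
Row-major traversal misses (one per line touched): 21 * ceil(77 * 8 / 64) = 210
Column-major traversal misses (no reuse, every access misses): 21 * 77 = 1617
Ratio = 1617 / 210 = 7.7

7.7


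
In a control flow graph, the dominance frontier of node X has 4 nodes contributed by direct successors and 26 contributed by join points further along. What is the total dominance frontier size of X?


DF(X) = direct successor contributions + join point contributions
= 4 + 26 = 30

30


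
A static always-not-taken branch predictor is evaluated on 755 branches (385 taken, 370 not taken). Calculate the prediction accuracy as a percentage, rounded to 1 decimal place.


Predictor: always-not-taken
Correct predictions = 370
Accuracy = 370 / 755 * 100 = 49.0%

49.0


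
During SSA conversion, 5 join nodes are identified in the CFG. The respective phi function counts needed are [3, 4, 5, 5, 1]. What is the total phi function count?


Total phi functions = sum of phi functions at each join node
= 3 + 4 + 5 + 5 + 1 = 18

18


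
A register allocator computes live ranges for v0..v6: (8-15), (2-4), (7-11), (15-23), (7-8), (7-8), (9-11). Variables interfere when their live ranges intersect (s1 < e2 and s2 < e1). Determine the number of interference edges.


Check all pairs for overlapping intervals.
Two intervals (s1,e1) and (s2,e2) overlap if s1 < e2 and s2 < e1.
v0 (8-15) vs v1..v6: overlaps v2, v6 -> 2
v1 (2-4) vs v2..v6: overlaps none -> 0
v2 (7-11) vs v3..v6: overlaps v4, v5, v6 -> 3
v3 (15-23) vs v4..v6: overlaps none -> 0
v4 (7-8) vs v5..v6: overlaps v5 -> 1
v5 (7-8) vs v6: overlaps none -> 0
Total overlapping pairs = 2 + 0 + 3 + 0 + 1 + 0 = 6

6


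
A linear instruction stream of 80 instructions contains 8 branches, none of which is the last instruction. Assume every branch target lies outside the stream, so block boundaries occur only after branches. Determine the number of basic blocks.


With no in-sequence branch targets, the leaders are the first instruction plus the instruction after each branch.
Number of basic blocks = branches + 1
= 8 + 1 = 9

9


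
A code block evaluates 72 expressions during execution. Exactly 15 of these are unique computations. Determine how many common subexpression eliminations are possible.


CSE count = total expressions - unique expressions
= 72 - 15 = 57

57


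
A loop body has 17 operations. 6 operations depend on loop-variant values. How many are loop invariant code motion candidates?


Invariant candidates = total - loop-dependent
= 17 - 6 = 11

11


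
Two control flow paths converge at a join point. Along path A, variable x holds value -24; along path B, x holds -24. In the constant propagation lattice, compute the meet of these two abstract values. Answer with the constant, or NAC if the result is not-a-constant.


Meet operation: if both paths give the same constant, result is that constant; if they differ, result is NAC (not-a-constant).
Path A: -24, Path B: -24 -> equal
Result: constant -> -24

-24


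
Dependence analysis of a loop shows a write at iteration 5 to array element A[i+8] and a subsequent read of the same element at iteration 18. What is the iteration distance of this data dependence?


Distance = read iteration - write iteration
= 18 - 5 = 13

13


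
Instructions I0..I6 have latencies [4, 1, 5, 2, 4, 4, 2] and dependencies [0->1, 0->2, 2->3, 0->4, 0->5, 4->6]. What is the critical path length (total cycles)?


Compute longest path through dependency graph: dist(Ik) = max over predecessors of dist + latency(Ik).
dist(I0) = latency 4 = 4
dist(I1) = dist(I0) + 1 = 4 + 1 = 5
dist(I2) = dist(I0) + 5 = 4 + 5 = 9
dist(I3) = dist(I2) + 2 = 9 + 2 = 11
dist(I4) = dist(I0) + 4 = 4 + 4 = 8
dist(I5) = dist(I0) + 4 = 4 + 4 = 8
dist(I6) = dist(I4) + 2 = 8 + 2 = 10
Critical path = max dist = 11

11


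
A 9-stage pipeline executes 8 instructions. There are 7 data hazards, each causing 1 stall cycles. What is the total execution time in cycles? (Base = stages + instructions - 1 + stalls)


Base cycles = 9 + 8 - 1 = 16
Total stalls = 7 * 1 = 7
Total = 16 + 7 = 23

23


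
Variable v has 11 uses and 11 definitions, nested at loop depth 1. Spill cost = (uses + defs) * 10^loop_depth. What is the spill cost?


uses + defs = 11 + 11 = 22
10^1 = 10
Spill cost = 22 * 10 = 220

220


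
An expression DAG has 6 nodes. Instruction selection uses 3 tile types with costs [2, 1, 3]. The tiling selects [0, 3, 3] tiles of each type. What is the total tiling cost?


Total cost = sum(count_i * cost_i)
= 0*2 + 3*1 + 3*3
= 12

12


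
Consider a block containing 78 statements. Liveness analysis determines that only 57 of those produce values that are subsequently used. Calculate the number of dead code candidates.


Dead code = total statements - live definitions
= 78 - 57 = 21

21


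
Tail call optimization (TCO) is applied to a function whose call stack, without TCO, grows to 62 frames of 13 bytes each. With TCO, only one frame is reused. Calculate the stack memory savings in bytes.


Without TCO: 62 * 13 = 806 bytes
With TCO: reuse 1 frame = 13 bytes
Savings = 806 - 13 = 793

793


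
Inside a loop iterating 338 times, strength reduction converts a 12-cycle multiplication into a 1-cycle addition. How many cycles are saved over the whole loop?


Per-iteration saving = 12 - 1 = 11
Total saved = 338 * 11 = 3718

3718


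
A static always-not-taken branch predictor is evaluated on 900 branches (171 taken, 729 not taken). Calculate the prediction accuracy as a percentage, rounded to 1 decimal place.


Predictor: always-not-taken
Correct predictions = 729
Accuracy = 729 / 900 * 100 = 81.0%

81.0


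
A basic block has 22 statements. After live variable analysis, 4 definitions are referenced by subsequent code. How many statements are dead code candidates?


Dead code = total statements - live definitions
= 22 - 4 = 18

18


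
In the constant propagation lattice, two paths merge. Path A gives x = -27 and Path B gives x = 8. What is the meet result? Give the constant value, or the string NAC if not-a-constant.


Meet operation: if both paths give the same constant, result is that constant; if they differ, result is NAC (not-a-constant).
Path A: -27, Path B: 8 -> differ
Result: not-a-constant -> NAC

NAC


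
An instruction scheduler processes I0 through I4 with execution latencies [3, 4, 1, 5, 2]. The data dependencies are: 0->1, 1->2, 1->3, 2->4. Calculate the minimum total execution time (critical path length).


Compute longest path through dependency graph: dist(Ik) = max over predecessors of dist + latency(Ik).
dist(I0) = latency 3 = 3
dist(I1) = dist(I0) + 4 = 3 + 4 = 7
dist(I2) = dist(I1) + 1 = 7 + 1 = 8
dist(I3) = dist(I1) + 5 = 7 + 5 = 12
dist(I4) = dist(I2) + 2 = 8 + 2 = 10
Critical path = max dist = 12

12


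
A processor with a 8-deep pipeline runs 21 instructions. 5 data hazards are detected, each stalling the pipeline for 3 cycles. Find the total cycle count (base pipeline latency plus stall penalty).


Base cycles = 8 + 21 - 1 = 28
Total stalls = 5 * 3 = 15
Total = 28 + 15 = 43

43


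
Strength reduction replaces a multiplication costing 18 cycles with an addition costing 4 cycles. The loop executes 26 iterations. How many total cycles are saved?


Per-iteration saving = 18 - 4 = 14
Total saved = 26 * 14 = 364

364


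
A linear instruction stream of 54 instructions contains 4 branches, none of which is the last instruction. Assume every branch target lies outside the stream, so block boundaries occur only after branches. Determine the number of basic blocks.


With no in-sequence branch targets, the leaders are the first instruction plus the instruction after each branch.
Number of basic blocks = branches + 1
= 4 + 1 = 5

5


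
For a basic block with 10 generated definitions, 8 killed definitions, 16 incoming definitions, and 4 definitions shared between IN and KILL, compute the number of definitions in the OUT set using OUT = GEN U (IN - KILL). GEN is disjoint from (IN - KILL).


IN - KILL: 16 - 4 = 12 surviving definitions
OUT = GEN + surviving = 10 + 12 = 22

22


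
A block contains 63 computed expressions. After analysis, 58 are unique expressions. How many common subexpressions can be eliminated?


CSE count = total expressions - unique expressions
= 63 - 58 = 5

5


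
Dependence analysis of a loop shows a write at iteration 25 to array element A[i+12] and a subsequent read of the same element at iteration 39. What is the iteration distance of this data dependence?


Distance = read iteration - write iteration
= 39 - 25 = 14

14


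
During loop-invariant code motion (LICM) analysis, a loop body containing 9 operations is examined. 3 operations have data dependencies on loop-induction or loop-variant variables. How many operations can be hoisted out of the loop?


Invariant candidates = total - loop-dependent
= 9 - 3 = 6

6


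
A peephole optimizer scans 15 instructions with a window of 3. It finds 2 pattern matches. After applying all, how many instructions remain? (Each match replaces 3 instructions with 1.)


Each match removes 2 instructions.
Total removed = 2 * 2 = 4
Remaining = 15 - 4 = 11

11


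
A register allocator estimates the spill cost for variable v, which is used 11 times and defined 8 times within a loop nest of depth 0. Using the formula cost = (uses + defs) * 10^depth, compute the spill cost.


uses + defs = 11 + 8 = 19
10^0 = 1
Spill cost = 19 * 1 = 19

19


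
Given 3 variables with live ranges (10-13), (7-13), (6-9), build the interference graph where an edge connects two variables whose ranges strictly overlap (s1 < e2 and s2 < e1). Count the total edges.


Check all pairs for overlapping intervals.
Two intervals (s1,e1) and (s2,e2) overlap if s1 < e2 and s2 < e1.
v0 (10-13) vs v1..v2: overlaps v1 -> 1
v1 (7-13) vs v2: overlaps v2 -> 1
Total overlapping pairs = 1 + 1 = 2

2


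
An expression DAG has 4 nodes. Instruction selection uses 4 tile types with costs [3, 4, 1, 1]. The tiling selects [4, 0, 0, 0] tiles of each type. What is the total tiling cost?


Total cost = sum(count_i * cost_i)
= 4*3 + 0*4 + 0*1 + 0*1
= 12

12


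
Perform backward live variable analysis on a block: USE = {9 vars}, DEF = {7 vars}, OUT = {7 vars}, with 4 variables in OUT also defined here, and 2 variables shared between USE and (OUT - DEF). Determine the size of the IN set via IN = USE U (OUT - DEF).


OUT - DEF: 7 - 4 = 3
|IN| = |USE| + |OUT - DEF| - |USE ∩ (OUT - DEF)| = 9 + 3 - 2 = 10

10


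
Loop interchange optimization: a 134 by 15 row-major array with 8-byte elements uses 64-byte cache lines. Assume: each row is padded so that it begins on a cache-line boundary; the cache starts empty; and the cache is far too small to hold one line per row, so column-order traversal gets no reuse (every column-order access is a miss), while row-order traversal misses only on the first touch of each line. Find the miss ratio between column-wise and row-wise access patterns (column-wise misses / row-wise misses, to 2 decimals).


Each row occupies 15 * 8 = 120 bytes and starts on a line boundary, so it spans ceil(120 / 64) = 2 cache lines.
Row-major traversal misses (one per line touched): 134 * ceil(15 * 8 / 64) = 268
Column-major traversal misses (no reuse, every access misses): 134 * 15 = 2010
Ratio = 2010 / 268 = 7.5

7.5


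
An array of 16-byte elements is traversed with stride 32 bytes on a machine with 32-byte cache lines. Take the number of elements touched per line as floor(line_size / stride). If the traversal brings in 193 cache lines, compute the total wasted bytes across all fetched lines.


Elements per line = floor(32 / 32) = 1
Bytes used per line = 1 * 16 = 16
Wasted per line = 32 - 16 = 16
Total wasted = 16 * 193 = 3088

3088


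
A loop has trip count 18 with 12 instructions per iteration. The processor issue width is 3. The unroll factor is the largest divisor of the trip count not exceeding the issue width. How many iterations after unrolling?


Largest divisor of 18 <= 3 is 3
New iterations = 18 / 3 = 6

6


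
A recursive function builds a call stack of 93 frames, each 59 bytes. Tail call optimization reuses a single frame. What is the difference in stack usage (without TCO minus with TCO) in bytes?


Without TCO: 93 * 59 = 5487 bytes
With TCO: reuse 1 frame = 59 bytes
Savings = 5487 - 59 = 5428

5428


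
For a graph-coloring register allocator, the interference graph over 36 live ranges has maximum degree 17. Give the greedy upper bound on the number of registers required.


Greedy coloring never needs more than (max_degree + 1) colors: when coloring a vertex, at most max_degree neighbors are already colored.
Upper bound = 17 + 1 = 18

18


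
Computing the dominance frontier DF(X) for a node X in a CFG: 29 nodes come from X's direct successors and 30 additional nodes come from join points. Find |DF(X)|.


DF(X) = direct successor contributions + join point contributions
= 29 + 30 = 59

59


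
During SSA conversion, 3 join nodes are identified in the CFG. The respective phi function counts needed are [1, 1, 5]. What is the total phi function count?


Total phi functions = sum of phi functions at each join node
= 1 + 1 + 5 = 7

7


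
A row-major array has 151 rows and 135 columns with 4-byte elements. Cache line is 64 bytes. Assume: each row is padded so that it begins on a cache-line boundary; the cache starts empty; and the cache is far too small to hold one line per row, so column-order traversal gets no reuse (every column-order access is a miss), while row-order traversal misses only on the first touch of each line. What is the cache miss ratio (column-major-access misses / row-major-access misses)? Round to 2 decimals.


Each row occupies 135 * 4 = 540 bytes and starts on a line boundary, so it spans ceil(540 / 64) = 9 cache lines.
Row-major traversal misses (one per line touched): 151 * ceil(135 * 4 / 64) = 1359
Column-major traversal misses (no reuse, every access misses): 151 * 135 = 20385
Ratio = 20385 / 1359 = 15.0

15.0


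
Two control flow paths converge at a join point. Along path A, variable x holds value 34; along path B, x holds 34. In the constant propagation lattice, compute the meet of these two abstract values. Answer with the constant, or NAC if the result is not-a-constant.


Meet operation: if both paths give the same constant, result is that constant; if they differ, result is NAC (not-a-constant).
Path A: 34, Path B: 34 -> equal
Result: constant -> 34

34


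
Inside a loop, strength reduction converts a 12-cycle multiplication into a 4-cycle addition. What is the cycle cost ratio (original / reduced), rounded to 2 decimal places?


Ratio = mult_cost / add_cost = 12 / 4 = 3.0

3.0


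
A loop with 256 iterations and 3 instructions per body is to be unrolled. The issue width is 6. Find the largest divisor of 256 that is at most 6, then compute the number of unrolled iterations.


Largest divisor of 256 <= 6 is 4
New iterations = 256 / 4 = 64

64


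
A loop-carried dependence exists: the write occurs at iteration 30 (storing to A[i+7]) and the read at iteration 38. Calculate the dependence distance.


Distance = read iteration - write iteration
= 38 - 30 = 8

8


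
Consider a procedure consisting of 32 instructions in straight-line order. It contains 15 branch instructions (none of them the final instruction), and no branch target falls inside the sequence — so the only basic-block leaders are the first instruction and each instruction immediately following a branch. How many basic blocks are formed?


With no in-sequence branch targets, the leaders are the first instruction plus the instruction after each branch.
Number of basic blocks = branches + 1
= 15 + 1 = 16

16


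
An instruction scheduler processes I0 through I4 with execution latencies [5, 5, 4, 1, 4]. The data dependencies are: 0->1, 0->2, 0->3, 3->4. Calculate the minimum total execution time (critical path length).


Compute longest path through dependency graph: dist(Ik) = max over predecessors of dist + latency(Ik).
dist(I0) = latency 5 = 5
dist(I1) = dist(I0) + 5 = 5 + 5 = 10
dist(I2) = dist(I0) + 4 = 5 + 4 = 9
dist(I3) = dist(I0) + 1 = 5 + 1 = 6
dist(I4) = dist(I3) + 4 = 6 + 4 = 10
Critical path = max dist = 10

10


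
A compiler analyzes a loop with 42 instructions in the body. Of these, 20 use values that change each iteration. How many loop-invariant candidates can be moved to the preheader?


Invariant candidates = total - loop-dependent
= 42 - 20 = 22

22


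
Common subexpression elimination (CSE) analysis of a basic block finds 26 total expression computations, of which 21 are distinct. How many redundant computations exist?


CSE count = total expressions - unique expressions
= 26 - 21 = 5

5


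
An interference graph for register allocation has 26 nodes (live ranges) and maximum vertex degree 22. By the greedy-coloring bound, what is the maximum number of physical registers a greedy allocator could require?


Greedy coloring never needs more than (max_degree + 1) colors: when coloring a vertex, at most max_degree neighbors are already colored.
Upper bound = 22 + 1 = 23

23


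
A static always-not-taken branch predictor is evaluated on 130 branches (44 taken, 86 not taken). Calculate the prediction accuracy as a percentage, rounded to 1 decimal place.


Predictor: always-not-taken
Correct predictions = 86
Accuracy = 86 / 130 * 100 = 66.2%

66.2


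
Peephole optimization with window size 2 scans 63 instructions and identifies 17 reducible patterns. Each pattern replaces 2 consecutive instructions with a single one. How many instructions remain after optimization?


Each match removes 1 instructions.
Total removed = 17 * 1 = 17
Remaining = 63 - 17 = 46

46


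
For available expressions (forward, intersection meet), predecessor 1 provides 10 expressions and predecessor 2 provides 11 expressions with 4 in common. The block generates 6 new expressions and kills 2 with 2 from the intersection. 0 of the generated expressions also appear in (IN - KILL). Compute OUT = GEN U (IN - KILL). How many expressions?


IN = intersection of predecessors = 4
IN - KILL = 4 - 2 = 2
|OUT| = |GEN| + |IN - KILL| - |GEN ∩ (IN - KILL)| = 6 + 2 - 0 = 8

8


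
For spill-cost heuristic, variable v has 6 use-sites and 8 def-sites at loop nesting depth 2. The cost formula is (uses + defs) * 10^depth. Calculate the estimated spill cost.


uses + defs = 6 + 8 = 14
10^2 = 100
Spill cost = 14 * 100 = 1400

1400


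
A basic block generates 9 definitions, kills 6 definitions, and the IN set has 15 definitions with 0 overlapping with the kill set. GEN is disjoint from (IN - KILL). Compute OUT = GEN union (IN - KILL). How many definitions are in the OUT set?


IN - KILL: 15 - 0 = 15 surviving definitions
OUT = GEN + surviving = 9 + 15 = 24

24


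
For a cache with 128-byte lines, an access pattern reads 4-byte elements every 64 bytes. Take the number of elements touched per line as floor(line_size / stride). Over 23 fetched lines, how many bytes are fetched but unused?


Elements per line = floor(128 / 64) = 2
Bytes used per line = 2 * 4 = 8
Wasted per line = 128 - 8 = 120
Total wasted = 120 * 23 = 2760

2760


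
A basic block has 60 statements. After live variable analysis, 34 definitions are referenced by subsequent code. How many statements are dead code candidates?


Dead code = total statements - live definitions
= 60 - 34 = 26

26


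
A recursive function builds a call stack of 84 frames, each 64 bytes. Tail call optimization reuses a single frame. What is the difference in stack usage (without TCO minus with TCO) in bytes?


Without TCO: 84 * 64 = 5376 bytes
With TCO: reuse 1 frame = 64 bytes
Savings = 5376 - 64 = 5312

5312


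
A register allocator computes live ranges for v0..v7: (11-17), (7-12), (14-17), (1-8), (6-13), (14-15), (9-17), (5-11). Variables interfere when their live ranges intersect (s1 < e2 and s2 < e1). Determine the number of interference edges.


Check all pairs for overlapping intervals.
Two intervals (s1,e1) and (s2,e2) overlap if s1 < e2 and s2 < e1.
v0 (11-17) vs v1..v7: overlaps v1, v2, v4, v5, v6 -> 5
v1 (7-12) vs v2..v7: overlaps v3, v4, v6, v7 -> 4
v2 (14-17) vs v3..v7: overlaps v5, v6 -> 2
v3 (1-8) vs v4..v7: overlaps v4, v7 -> 2
v4 (6-13) vs v5..v7: overlaps v6, v7 -> 2
v5 (14-15) vs v6..v7: overlaps v6 -> 1
v6 (9-17) vs v7: overlaps v7 -> 1
Total overlapping pairs = 5 + 4 + 2 + 2 + 2 + 1 + 1 = 17

17


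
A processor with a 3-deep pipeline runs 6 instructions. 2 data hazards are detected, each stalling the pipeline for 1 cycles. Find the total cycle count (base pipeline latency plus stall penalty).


Base cycles = 3 + 6 - 1 = 8
Total stalls = 2 * 1 = 2
Total = 8 + 2 = 10

10


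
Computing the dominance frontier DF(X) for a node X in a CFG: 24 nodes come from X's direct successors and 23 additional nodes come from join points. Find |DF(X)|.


DF(X) = direct successor contributions + join point contributions
= 24 + 23 = 47

47


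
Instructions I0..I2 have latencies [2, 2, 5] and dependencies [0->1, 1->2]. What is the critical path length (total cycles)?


Compute longest path through dependency graph: dist(Ik) = max over predecessors of dist + latency(Ik).
dist(I0) = latency 2 = 2
dist(I1) = dist(I0) + 2 = 2 + 2 = 4
dist(I2) = dist(I1) + 5 = 4 + 5 = 9
Critical path = max dist = 9

9


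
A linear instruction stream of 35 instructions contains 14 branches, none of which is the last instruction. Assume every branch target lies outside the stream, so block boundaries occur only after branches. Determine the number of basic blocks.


With no in-sequence branch targets, the leaders are the first instruction plus the instruction after each branch.
Number of basic blocks = branches + 1
= 14 + 1 = 15

15


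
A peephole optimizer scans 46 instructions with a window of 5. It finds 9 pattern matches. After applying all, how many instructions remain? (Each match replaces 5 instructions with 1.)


Each match removes 4 instructions.
Total removed = 9 * 4 = 36
Remaining = 46 - 36 = 10

10


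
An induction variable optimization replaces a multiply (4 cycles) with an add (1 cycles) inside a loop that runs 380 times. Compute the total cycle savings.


Per-iteration saving = 4 - 1 = 3
Total saved = 380 * 3 = 1140

1140


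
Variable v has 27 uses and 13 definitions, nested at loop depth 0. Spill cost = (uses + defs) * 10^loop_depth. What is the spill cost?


uses + defs = 27 + 13 = 40
10^0 = 1
Spill cost = 40 * 1 = 40

40


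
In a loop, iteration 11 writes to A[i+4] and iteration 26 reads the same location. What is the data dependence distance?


Distance = read iteration - write iteration
= 26 - 11 = 15

15


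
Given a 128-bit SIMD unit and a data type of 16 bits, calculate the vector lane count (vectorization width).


Width = SIMD bits / data type bits
= 128 / 16 = 8

8


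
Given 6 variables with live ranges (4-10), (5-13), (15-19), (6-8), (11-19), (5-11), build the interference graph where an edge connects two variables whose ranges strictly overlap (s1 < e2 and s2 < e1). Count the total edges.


Check all pairs for overlapping intervals.
Two intervals (s1,e1) and (s2,e2) overlap if s1 < e2 and s2 < e1.
v0 (4-10) vs v1..v5: overlaps v1, v3, v5 -> 3
v1 (5-13) vs v2..v5: overlaps v3, v4, v5 -> 3
v2 (15-19) vs v3..v5: overlaps v4 -> 1
v3 (6-8) vs v4..v5: overlaps v5 -> 1
v4 (11-19) vs v5: overlaps none -> 0
Total overlapping pairs = 3 + 3 + 1 + 1 + 0 = 8

8


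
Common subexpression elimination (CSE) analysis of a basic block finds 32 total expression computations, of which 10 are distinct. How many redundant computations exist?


CSE count = total expressions - unique expressions
= 32 - 10 = 22

22


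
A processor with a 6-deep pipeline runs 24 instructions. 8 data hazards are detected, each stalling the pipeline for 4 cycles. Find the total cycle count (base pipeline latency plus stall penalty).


Base cycles = 6 + 24 - 1 = 29
Total stalls = 8 * 4 = 32
Total = 29 + 32 = 61

61


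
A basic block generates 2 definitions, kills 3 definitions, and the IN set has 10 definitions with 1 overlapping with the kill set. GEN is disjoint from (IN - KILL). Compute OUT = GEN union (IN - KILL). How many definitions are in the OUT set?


IN - KILL: 10 - 1 = 9 surviving definitions
OUT = GEN + surviving = 2 + 9 = 11

11


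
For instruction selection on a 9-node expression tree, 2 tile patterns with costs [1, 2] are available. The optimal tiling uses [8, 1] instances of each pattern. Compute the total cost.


Total cost = sum(count_i * cost_i)
= 8*1 + 1*2
= 10

10


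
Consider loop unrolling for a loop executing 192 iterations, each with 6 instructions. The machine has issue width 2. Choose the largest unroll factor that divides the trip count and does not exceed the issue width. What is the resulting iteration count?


Largest divisor of 192 <= 2 is 2
New iterations = 192 / 2 = 96

96


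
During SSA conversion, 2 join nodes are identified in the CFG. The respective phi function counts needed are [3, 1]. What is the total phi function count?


Total phi functions = sum of phi functions at each join node
= 3 + 1 = 4

4


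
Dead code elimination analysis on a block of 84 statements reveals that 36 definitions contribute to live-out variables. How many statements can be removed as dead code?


Dead code = total statements - live definitions
= 84 - 36 = 48

48


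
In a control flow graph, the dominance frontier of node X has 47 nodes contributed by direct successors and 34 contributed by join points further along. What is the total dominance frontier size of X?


DF(X) = direct successor contributions + join point contributions
= 47 + 34 = 81

81


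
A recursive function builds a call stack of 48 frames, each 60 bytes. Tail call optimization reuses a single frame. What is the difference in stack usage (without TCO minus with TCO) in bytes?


Without TCO: 48 * 60 = 2880 bytes
With TCO: reuse 1 frame = 60 bytes
Savings = 2880 - 60 = 2820

2820


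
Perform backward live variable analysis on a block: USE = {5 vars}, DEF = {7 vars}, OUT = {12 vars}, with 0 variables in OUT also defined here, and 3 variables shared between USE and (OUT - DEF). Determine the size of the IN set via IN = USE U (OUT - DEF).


OUT - DEF: 12 - 0 = 12
|IN| = |USE| + |OUT - DEF| - |USE ∩ (OUT - DEF)| = 5 + 12 - 3 = 14

14


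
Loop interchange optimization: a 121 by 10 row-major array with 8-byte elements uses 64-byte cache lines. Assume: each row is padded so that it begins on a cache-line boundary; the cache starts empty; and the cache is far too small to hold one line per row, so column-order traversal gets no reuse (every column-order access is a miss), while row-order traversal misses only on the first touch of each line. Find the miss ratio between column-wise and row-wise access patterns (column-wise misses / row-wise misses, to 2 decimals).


Each row occupies 10 * 8 = 80 bytes and starts on a line boundary, so it spans ceil(80 / 64) = 2 cache lines.
Row-major traversal misses (one per line touched): 121 * ceil(10 * 8 / 64) = 242
Column-major traversal misses (no reuse, every access misses): 121 * 10 = 1210
Ratio = 1210 / 242 = 5.0

5.0


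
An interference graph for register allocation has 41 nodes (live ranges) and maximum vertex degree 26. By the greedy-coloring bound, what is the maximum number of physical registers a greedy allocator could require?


Greedy coloring never needs more than (max_degree + 1) colors: when coloring a vertex, at most max_degree neighbors are already colored.
Upper bound = 26 + 1 = 27

27


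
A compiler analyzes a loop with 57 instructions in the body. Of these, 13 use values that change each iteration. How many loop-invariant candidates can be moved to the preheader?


Invariant candidates = total - loop-dependent
= 57 - 13 = 44

44


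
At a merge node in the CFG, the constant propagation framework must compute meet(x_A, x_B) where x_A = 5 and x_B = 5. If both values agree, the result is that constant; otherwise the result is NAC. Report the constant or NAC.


Meet operation: if both paths give the same constant, result is that constant; if they differ, result is NAC (not-a-constant).
Path A: 5, Path B: 5 -> equal
Result: constant -> 5

5


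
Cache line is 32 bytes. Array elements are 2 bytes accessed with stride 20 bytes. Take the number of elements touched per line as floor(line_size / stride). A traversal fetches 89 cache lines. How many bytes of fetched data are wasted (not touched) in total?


Elements per line = floor(32 / 20) = 1
Bytes used per line = 1 * 2 = 2
Wasted per line = 32 - 2 = 30
Total wasted = 30 * 89 = 2670

2670


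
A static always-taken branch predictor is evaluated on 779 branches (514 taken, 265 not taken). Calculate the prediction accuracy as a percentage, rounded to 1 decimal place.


Predictor: always-taken
Correct predictions = 514
Accuracy = 514 / 779 * 100 = 66.0%

66.0


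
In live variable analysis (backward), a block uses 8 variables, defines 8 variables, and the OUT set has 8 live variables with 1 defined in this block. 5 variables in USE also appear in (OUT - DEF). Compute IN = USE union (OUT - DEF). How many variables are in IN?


OUT - DEF: 8 - 1 = 7
|IN| = |USE| + |OUT - DEF| - |USE ∩ (OUT - DEF)| = 8 + 7 - 5 = 10

10
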